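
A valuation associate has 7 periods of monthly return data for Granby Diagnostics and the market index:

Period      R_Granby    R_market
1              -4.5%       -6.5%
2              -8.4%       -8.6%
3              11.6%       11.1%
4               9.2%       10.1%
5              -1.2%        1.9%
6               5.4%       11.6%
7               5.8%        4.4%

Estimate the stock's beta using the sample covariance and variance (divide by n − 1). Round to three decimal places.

0.834

Mean R_i = (-4.5 − 8.4 + 11.6 + 9.2 − 1.2 + 5.4 + 5.8) / 7 = 2.5571%
Mean R_m = (-6.5 − 8.6 + 11.1 + 10.1 + 1.9 + 11.6 + 4.4) / 7 = 3.4286%
Σ(R_i − R̄_i)(R_m − R̄_m) = 347.6786  ⇒  Cov = 347.6786 / 6 = 57.9464
Σ(R_m − R̄_m)² = 416.6743  ⇒  Var(R_m) = 416.6743 / 6 = 69.4457
β = Cov / Var(R_m) = 57.9464 / 69.4457 = 0.8344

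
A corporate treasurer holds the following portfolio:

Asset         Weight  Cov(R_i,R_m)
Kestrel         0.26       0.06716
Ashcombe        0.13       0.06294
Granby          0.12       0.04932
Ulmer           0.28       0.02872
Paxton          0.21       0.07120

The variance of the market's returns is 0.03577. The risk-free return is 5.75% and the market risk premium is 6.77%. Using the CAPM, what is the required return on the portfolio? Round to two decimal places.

16.08%

β_Kestrel = 0.06716 / 0.03577 = 1.8776
β_Ashcombe = 0.06294 / 0.03577 = 1.7596
β_Granby = 0.04932 / 0.03577 = 1.3788
β_Ulmer = 0.02872 / 0.03577 = 0.8029
β_Paxton = 0.07120 / 0.03577 = 1.9905
β_P = Σ w_i β_i = 0.26×1.8776 + 0.13×1.7596 + 0.12×1.3788 + 0.28×0.8029 + 0.21×1.9905 = 1.5252
E(R_P) = R_f + β_P × MRP = 5.75% + 1.5252 × 6.77% = 16.08%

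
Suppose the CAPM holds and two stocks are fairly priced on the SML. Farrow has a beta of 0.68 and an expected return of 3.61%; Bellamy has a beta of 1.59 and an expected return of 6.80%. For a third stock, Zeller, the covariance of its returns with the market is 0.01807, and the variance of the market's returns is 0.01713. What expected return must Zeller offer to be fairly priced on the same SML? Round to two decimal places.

4.92%

MRP = (6.80% − 3.61%) / (1.59 − 0.68) = 3.5055%
R_f = 3.61% − 0.68 × 3.5055% = 1.2263%
β_Zeller = Cov / Var(R_m) = 0.01807 / 0.01713 = 1.0549
E(R_Zeller) = R_f + β × MRP = 1.2263% + 1.0549 × 3.5055% = 4.92%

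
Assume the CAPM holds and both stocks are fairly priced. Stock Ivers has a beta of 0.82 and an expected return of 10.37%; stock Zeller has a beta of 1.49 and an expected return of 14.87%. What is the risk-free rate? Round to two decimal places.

Both satisfy E(R) = R_f + β·MRP, so the slope of the SML is
MRP = (14.87% − 10.37%) / (1.49 − 0.82) = 4.50% / 0.67 = 6.7164%
R_f = E(R_Ivers) − β_Ivers·MRP = 10.37% − 0.82 × 6.7164% = 4.8626%

4.86%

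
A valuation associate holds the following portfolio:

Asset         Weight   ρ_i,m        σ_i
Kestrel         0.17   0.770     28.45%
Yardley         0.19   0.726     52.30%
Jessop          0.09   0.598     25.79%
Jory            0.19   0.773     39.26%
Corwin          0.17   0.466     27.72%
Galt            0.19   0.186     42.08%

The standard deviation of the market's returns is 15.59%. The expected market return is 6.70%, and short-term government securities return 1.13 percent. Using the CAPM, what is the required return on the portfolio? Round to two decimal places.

β_Kestrel = 0.770 × 28.45% / 15.59% = 1.4052
β_Yardley = 0.726 × 52.30% / 15.59% = 2.4355
β_Jessop = 0.598 × 25.79% / 15.59% = 0.9893
β_Jory = 0.773 × 39.26% / 15.59% = 1.9466
β_Corwin = 0.466 × 27.72% / 15.59% = 0.8286
β_Galt = 0.186 × 42.08% / 15.59% = 0.5020
β_P = Σ w_i β_i = 0.17×1.4052 + 0.19×2.4355 + 0.09×0.9893 + 0.19×1.9466 + 0.17×0.8286 + 0.19×0.5020 = 1.3968
MRP = 6.70% − 1.13% = 5.57%
E(R_P) = R_f + β_P × MRP = 1.13% + 1.3968 × 5.57% = 8.91%

8.91%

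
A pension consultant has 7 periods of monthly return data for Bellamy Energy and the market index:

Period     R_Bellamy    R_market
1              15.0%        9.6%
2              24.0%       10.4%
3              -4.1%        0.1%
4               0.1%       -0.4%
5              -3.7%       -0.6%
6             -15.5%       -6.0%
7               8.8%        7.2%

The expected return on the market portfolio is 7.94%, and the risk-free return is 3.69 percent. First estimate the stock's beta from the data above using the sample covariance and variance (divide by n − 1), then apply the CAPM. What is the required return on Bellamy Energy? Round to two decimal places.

Mean R_i = (15.0 + 24.0 − 4.1 + 0.1 − 3.7 − 15.5 + 8.8) / 7 = 3.5143%
Mean R_m = (9.6 + 10.4 + 0.1 − 0.4 − 0.6 − 6.0 + 7.2) / 7 = 2.9000%
Σ(R_i − R̄_i)(R_m − R̄_m) = 480.3900  ⇒  Cov = 480.3900 / 6 = 80.0650
Σ(R_m − R̄_m)² = 229.8200  ⇒  Var(R_m) = 229.8200 / 6 = 38.3033
β = Cov / Var(R_m) = 80.0650 / 38.3033 = 2.0903
MRP = 7.94% − 3.69% = 4.25%
E(R) = R_f + β × MRP = 3.69% + 2.0903 × 4.25% = 12.57%

12.57%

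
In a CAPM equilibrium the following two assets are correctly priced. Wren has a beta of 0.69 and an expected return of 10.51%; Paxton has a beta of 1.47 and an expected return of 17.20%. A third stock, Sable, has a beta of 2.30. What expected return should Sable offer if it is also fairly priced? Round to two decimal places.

24.32%

MRP (SML slope) = (17.20% − 10.51%) / (1.47 − 0.69) = 6.69% / 0.78 = 8.5769%
R_f (intercept) = 10.51% − 0.69 × 8.5769% = 4.5919%
E(R_Sable) = R_f + β × MRP = 4.5919% + 2.30 × 8.5769% = 24.32%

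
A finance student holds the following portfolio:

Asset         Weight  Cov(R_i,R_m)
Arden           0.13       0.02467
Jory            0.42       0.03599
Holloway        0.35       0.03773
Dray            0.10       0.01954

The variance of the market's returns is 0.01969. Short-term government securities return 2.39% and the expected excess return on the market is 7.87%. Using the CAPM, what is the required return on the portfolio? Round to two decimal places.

β_Arden = 0.02467 / 0.01969 = 1.2529
β_Jory = 0.03599 / 0.01969 = 1.8278
β_Holloway = 0.03773 / 0.01969 = 1.9162
β_Dray = 0.01954 / 0.01969 = 0.9924
β_P = Σ w_i β_i = 0.13×1.2529 + 0.42×1.8278 + 0.35×1.9162 + 0.10×0.9924 = 1.7005
E(R_P) = R_f + β_P × MRP = 2.39% + 1.7005 × 7.87% = 15.77%

15.77%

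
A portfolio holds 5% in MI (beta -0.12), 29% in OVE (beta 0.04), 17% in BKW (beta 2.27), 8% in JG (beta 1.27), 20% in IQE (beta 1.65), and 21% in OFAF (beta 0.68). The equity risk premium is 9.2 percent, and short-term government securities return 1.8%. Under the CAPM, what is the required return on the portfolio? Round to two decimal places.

10.69%

β_P = Σ w_i β_i = 0.05×-0.12 + 0.29×0.04 + 0.17×2.27 + 0.08×1.27 + 0.20×1.65 + 0.21×0.68 = 0.9659
E(R_P) = R_f + β_P × MRP = 1.8% + 0.9659 × 9.2% = 10.69%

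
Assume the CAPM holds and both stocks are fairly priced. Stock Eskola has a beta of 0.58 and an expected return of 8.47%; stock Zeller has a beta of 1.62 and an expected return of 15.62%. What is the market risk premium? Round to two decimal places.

6.88%

Both satisfy E(R) = R_f + β·MRP, so the slope of the SML is
MRP = (15.62% − 8.47%) / (1.62 − 0.58) = 7.15% / 1.04 = 6.8750%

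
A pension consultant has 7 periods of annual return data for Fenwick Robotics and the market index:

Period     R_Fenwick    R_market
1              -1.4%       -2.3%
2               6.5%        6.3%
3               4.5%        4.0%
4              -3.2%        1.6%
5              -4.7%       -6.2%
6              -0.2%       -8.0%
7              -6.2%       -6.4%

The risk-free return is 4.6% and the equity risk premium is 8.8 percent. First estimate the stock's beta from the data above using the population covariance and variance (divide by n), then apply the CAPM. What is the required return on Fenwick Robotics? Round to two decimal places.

Mean R_i = (-1.4 + 6.5 + 4.5 − 3.2 − 4.7 − 0.2 − 6.2) / 7 = -0.6714%
Mean R_m = (-2.3 + 6.3 + 4.0 + 1.6 − 6.2 − 8.0 − 6.4) / 7 = -1.5714%
Σ(R_i − R̄_i)(R_m − R̄_m) = 120.0843  ⇒  Cov = 120.0843 / 7 = 17.1549
Σ(R_m − R̄_m)² = 189.6543  ⇒  Var(R_m) = 189.6543 / 7 = 27.0935
β = Cov / Var(R_m) = 17.1549 / 27.0935 = 0.6332
E(R) = R_f + β × MRP = 4.6% + 0.6332 × 8.8% = 10.17%

10.17%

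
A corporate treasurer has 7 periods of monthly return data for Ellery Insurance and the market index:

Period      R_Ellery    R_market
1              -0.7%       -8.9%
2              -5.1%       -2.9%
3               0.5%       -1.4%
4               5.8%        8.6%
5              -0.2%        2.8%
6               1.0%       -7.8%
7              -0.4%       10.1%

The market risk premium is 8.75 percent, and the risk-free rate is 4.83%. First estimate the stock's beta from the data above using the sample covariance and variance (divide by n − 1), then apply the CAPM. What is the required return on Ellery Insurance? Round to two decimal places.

6.34%

Mean R_i = (-0.7 − 5.1 + 0.5 + 5.8 − 0.2 + 1.0 − 0.4) / 7 = 0.1286%
Mean R_m = (-8.9 − 2.9 − 1.4 + 8.6 + 2.8 − 7.8 + 10.1) / 7 = 0.0714%
Σ(R_i − R̄_i)(R_m − R̄_m) = 57.7357  ⇒  Cov = 57.7357 / 6 = 9.6226
Σ(R_m − R̄_m)² = 334.1943  ⇒  Var(R_m) = 334.1943 / 6 = 55.6991
β = Cov / Var(R_m) = 9.6226 / 55.6991 = 0.1728
E(R) = R_f + β × MRP = 4.83% + 0.1728 × 8.75% = 6.34%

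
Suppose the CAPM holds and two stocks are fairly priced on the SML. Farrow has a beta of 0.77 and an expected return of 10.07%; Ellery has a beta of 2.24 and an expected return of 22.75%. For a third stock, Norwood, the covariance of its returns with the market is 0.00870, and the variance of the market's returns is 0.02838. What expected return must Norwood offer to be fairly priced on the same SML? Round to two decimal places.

6.07%

MRP = (22.75% − 10.07%) / (2.24 − 0.77) = 8.6259%
R_f = 10.07% − 0.77 × 8.6259% = 3.4281%
β_Norwood = Cov / Var(R_m) = 0.00870 / 0.02838 = 0.3066
E(R_Norwood) = R_f + β × MRP = 3.4281% + 0.3066 × 8.6259% = 6.07%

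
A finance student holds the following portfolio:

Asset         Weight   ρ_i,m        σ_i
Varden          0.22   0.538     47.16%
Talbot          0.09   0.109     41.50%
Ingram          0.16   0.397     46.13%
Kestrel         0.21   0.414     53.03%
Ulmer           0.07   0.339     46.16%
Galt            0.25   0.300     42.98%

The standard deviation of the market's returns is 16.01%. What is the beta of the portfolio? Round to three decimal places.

1.115

β_Varden = 0.538 × 47.16% / 16.01% = 1.5848
β_Talbot = 0.109 × 41.50% / 16.01% = 0.2825
β_Ingram = 0.397 × 46.13% / 16.01% = 1.1439
β_Kestrel = 0.414 × 53.03% / 16.01% = 1.3713
β_Ulmer = 0.339 × 46.16% / 16.01% = 0.9774
β_Galt = 0.300 × 42.98% / 16.01% = 0.8054
β_P = Σ w_i β_i = 0.22×1.5848 + 0.09×0.2825 + 0.16×1.1439 + 0.21×1.3713 + 0.07×0.9774 + 0.25×0.8054 = 1.1148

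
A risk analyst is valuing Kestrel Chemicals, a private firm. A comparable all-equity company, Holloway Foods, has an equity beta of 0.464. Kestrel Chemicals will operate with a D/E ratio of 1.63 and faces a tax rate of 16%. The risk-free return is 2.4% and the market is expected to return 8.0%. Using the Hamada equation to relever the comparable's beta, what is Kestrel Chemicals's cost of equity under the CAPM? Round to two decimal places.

β_L = β_U × [1 + (1 − t)(D/E)] = 0.464 × [1 + (1 − 0.16) × 1.63]
    = 0.464 × [1 + 0.84 × 1.63] = 0.464 × 2.3692 = 1.0993
MRP = 8.0% − 2.4% = 5.60%
E(R) = R_f + β_L × MRP = 2.4% + 1.0993 × 5.6% = 8.56%

8.56%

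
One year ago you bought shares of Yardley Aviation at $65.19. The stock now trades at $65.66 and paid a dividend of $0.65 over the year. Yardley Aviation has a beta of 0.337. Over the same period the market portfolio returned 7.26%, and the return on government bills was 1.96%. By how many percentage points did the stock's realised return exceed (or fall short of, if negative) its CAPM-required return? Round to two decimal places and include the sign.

Realised HPR = (P1 + D1 − P0) / P0 = (65.66 + 0.65 − 65.19) / 65.19 = 1.12 / 65.19 = 1.7181%
MRP = 7.26% − 1.96% = 5.30%
CAPM required = R_f + β·MRP = 1.96% + 0.337 × 5.30% = 3.74610%
α = realised − required = 1.7181% − 3.74610% = -2.03%

-2.03%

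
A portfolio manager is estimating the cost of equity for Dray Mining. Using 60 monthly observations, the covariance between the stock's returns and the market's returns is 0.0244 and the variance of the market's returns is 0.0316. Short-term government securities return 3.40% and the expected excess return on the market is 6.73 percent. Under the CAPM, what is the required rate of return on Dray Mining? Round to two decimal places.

8.60%

β = Cov(R_i, R_m) / Var(R_m) = 0.0244 / 0.0316 = 0.7722
E(R) = R_f + β × MRP = 3.40% + 0.7722 × 6.73% = 8.60%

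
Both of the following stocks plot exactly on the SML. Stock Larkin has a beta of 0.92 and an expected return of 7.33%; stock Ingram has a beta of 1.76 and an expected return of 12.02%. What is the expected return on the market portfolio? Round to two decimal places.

Both satisfy E(R) = R_f + β·MRP, so the slope of the SML is
MRP = (12.02% − 7.33%) / (1.76 − 0.92) = 4.69% / 0.84 = 5.5833%
R_f = E(R_Larkin) − β_Larkin·MRP = 7.33% − 0.92 × 5.5833% = 2.1934%
E(R_m) = R_f + MRP = 2.1934% + 5.5833% = 7.78%

7.78%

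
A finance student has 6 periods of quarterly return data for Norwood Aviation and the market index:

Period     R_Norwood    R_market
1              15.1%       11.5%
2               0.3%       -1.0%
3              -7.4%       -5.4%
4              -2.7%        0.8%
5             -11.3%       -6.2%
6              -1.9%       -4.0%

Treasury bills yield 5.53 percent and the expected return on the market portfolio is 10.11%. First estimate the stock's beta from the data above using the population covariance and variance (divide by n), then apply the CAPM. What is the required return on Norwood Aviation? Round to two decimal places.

11.58%

Mean R_i = (15.1 + 0.3 − 7.4 − 2.7 − 11.3 − 1.9) / 6 = -1.3167%
Mean R_m = (11.5 − 1.0 − 5.4 + 0.8 − 6.2 − 4.0) / 6 = -0.7167%
Σ(R_i − R̄_i)(R_m − R̄_m) = 283.1483  ⇒  Cov = 283.1483 / 6 = 47.1914
Σ(R_m − R̄_m)² = 214.4083  ⇒  Var(R_m) = 214.4083 / 6 = 35.7347
β = Cov / Var(R_m) = 47.1914 / 35.7347 = 1.3206
MRP = 10.11% − 5.53% = 4.58%
E(R) = R_f + β × MRP = 5.53% + 1.3206 × 4.58% = 11.58%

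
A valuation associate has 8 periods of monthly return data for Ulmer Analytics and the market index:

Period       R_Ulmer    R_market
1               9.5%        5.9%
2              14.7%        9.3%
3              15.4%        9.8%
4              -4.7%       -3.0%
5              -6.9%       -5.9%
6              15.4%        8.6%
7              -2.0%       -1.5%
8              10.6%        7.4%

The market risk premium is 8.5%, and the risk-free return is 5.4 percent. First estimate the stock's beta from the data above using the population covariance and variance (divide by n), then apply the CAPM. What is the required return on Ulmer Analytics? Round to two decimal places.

18.18%

Mean R_i = (9.5 + 14.7 + 15.4 − 4.7 − 6.9 + 15.4 − 2.0 + 10.6) / 8 = 6.5000%
Mean R_m = (5.9 + 9.3 + 9.8 − 3.0 − 5.9 + 8.6 − 1.5 + 7.4) / 8 = 3.8250%
Σ(R_i − R̄_i)(R_m − R̄_m) = 413.4700  ⇒  Cov = 413.4700 / 8 = 51.6838
Σ(R_m − R̄_m)² = 275.0750  ⇒  Var(R_m) = 275.0750 / 8 = 34.3844
β = Cov / Var(R_m) = 51.6838 / 34.3844 = 1.5031
E(R) = R_f + β × MRP = 5.4% + 1.5031 × 8.5% = 18.18%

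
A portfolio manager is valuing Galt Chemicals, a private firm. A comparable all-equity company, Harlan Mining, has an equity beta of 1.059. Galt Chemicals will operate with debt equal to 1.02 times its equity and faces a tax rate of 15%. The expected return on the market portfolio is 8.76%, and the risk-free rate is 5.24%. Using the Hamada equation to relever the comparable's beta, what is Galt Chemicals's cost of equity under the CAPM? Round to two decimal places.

β_L = β_U × [1 + (1 − t)(D/E)] = 1.059 × [1 + (1 − 0.15) × 1.02]
    = 1.059 × [1 + 0.85 × 1.02] = 1.059 × 1.8670 = 1.9772
MRP = 8.76% − 5.24% = 3.52%
E(R) = R_f + β_L × MRP = 5.24% + 1.9772 × 3.52% = 12.20%

12.20%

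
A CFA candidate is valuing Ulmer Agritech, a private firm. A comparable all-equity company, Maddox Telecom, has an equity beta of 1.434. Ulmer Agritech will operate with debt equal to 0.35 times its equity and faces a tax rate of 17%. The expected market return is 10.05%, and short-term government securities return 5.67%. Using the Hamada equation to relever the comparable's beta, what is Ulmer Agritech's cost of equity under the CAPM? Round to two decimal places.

β_L = β_U × [1 + (1 − t)(D/E)] = 1.434 × [1 + (1 − 0.17) × 0.35]
    = 1.434 × [1 + 0.83 × 0.35] = 1.434 × 1.2905 = 1.8506
MRP = 10.05% − 5.67% = 4.38%
E(R) = R_f + β_L × MRP = 5.67% + 1.8506 × 4.38% = 13.78%

13.78%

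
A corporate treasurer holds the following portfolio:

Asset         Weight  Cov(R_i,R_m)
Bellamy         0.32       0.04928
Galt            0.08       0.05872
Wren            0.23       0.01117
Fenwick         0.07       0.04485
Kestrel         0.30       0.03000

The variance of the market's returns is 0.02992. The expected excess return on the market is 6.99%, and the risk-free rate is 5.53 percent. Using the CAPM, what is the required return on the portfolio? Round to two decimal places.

β_Bellamy = 0.04928 / 0.02992 = 1.6471
β_Galt = 0.05872 / 0.02992 = 1.9626
β_Wren = 0.01117 / 0.02992 = 0.3733
β_Fenwick = 0.04485 / 0.02992 = 1.4990
β_Kestrel = 0.03000 / 0.02992 = 1.0027
β_P = Σ w_i β_i = 0.32×1.6471 + 0.08×1.9626 + 0.23×0.3733 + 0.07×1.4990 + 0.30×1.0027 = 1.1757
E(R_P) = R_f + β_P × MRP = 5.53% + 1.1757 × 6.99% = 13.75%

13.75%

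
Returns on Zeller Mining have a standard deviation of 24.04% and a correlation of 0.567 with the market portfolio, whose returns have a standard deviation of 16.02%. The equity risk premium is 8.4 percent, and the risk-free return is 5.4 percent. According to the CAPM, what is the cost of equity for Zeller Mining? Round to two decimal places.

β = ρ × σ_i / σ_m = 0.567 × 24.04% / 16.02% = 0.8509
E(R) = 5.4% + 0.8509 × 8.4% = 12.55%

12.55%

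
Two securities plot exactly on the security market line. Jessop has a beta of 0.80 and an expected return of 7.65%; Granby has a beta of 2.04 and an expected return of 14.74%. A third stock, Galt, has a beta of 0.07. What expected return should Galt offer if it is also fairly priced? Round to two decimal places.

3.48%

MRP (SML slope) = (14.74% − 7.65%) / (2.04 − 0.80) = 7.09% / 1.24 = 5.7177%
R_f (intercept) = 7.65% − 0.80 × 5.7177% = 3.0758%
E(R_Galt) = R_f + β × MRP = 3.0758% + 0.07 × 5.7177% = 3.48%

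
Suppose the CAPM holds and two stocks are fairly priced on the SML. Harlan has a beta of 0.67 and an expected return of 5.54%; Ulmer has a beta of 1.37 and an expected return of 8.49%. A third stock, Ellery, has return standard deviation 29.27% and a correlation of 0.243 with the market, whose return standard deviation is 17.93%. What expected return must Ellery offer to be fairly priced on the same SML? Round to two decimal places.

4.39%

MRP = (8.49% − 5.54%) / (1.37 − 0.67) = 4.2143%
R_f = 5.54% − 0.67 × 4.2143% = 2.7164%
β_Ellery = ρ·σ_i/σ_m = 0.243 × 29.27 / 17.93 = 0.3967
E(R_Ellery) = R_f + β × MRP = 2.7164% + 0.3967 × 4.2143% = 4.39%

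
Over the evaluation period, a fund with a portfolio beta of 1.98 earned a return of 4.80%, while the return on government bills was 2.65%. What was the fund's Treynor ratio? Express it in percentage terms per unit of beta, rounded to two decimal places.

1.09%

Treynor = (R_P − R_f) / β_P = (4.80% − 2.65%) / 1.9800 = 2.15% / 1.9800 = 1.09%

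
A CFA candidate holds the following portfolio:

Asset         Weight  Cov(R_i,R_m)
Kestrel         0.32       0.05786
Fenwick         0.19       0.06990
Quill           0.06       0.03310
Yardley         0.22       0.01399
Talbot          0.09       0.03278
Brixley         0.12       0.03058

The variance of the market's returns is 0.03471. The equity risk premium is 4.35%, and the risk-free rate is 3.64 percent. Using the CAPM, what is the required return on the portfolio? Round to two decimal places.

9.09%

β_Kestrel = 0.05786 / 0.03471 = 1.6670
β_Fenwick = 0.06990 / 0.03471 = 2.0138
β_Quill = 0.03310 / 0.03471 = 0.9536
β_Yardley = 0.01399 / 0.03471 = 0.4031
β_Talbot = 0.03278 / 0.03471 = 0.9444
β_Brixley = 0.03058 / 0.03471 = 0.8810
β_P = Σ w_i β_i = 0.32×1.6670 + 0.19×2.0138 + 0.06×0.9536 + 0.22×0.4031 + 0.09×0.9444 + 0.12×0.8810 = 1.2527
E(R_P) = R_f + β_P × MRP = 3.64% + 1.2527 × 4.35% = 9.09%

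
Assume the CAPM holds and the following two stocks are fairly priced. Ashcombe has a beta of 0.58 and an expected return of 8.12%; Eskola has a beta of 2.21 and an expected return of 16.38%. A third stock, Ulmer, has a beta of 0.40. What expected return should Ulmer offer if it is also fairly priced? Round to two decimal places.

7.21%

MRP (SML slope) = (16.38% − 8.12%) / (2.21 − 0.58) = 8.26% / 1.63 = 5.0675%
R_f (intercept) = 8.12% − 0.58 × 5.0675% = 5.1809%
E(R_Ulmer) = R_f + β × MRP = 5.1809% + 0.40 × 5.0675% = 7.21%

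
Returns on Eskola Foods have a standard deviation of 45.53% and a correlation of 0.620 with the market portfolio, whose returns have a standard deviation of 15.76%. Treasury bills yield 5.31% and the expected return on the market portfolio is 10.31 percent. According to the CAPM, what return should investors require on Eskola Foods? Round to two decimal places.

β = ρ × σ_i / σ_m = 0.620 × 45.53% / 15.76% = 1.7912
MRP = 10.31% − 5.31% = 5.00%
E(R) = 5.31% + 1.7912 × 5.00% = 14.27%

14.27%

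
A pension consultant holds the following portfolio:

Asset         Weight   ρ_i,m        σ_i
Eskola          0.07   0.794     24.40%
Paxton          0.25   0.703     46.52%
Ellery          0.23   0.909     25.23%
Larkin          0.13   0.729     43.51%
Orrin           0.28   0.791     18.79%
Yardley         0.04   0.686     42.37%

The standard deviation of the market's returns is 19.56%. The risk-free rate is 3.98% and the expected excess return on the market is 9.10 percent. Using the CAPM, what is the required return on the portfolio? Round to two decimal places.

β_Eskola = 0.794 × 24.40% / 19.56% = 0.9905
β_Paxton = 0.703 × 46.52% / 19.56% = 1.6720
β_Ellery = 0.909 × 25.23% / 19.56% = 1.1725
β_Larkin = 0.729 × 43.51% / 19.56% = 1.6216
β_Orrin = 0.791 × 18.79% / 19.56% = 0.7599
β_Yardley = 0.686 × 42.37% / 19.56% = 1.4860
β_P = Σ w_i β_i = 0.07×0.9905 + 0.25×1.6720 + 0.23×1.1725 + 0.13×1.6216 + 0.28×0.7599 + 0.04×1.4860 = 1.2400
E(R_P) = R_f + β_P × MRP = 3.98% + 1.2400 × 9.10% = 15.26%

15.26%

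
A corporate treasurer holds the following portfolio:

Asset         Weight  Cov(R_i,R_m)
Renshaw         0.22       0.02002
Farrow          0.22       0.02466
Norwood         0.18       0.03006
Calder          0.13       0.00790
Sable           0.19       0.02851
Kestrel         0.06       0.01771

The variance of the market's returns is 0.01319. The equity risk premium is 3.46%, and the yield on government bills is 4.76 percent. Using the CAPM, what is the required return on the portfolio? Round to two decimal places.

β_Renshaw = 0.02002 / 0.01319 = 1.5178
β_Farrow = 0.02466 / 0.01319 = 1.8696
β_Norwood = 0.03006 / 0.01319 = 2.2790
β_Calder = 0.00790 / 0.01319 = 0.5989
β_Sable = 0.02851 / 0.01319 = 2.1615
β_Kestrel = 0.01771 / 0.01319 = 1.3427
β_P = Σ w_i β_i = 0.22×1.5178 + 0.22×1.8696 + 0.18×2.2790 + 0.13×0.5989 + 0.19×2.1615 + 0.06×1.3427 = 1.7246
E(R_P) = R_f + β_P × MRP = 4.76% + 1.7246 × 3.46% = 10.73%

10.73%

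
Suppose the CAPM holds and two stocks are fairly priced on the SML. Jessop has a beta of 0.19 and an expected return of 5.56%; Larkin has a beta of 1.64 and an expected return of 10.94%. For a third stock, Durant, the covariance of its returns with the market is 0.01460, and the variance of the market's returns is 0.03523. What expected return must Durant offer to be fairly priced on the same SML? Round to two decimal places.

6.39%

MRP = (10.94% − 5.56%) / (1.64 − 0.19) = 3.7103%
R_f = 5.56% − 0.19 × 3.7103% = 4.8550%
β_Durant = Cov / Var(R_m) = 0.01460 / 0.03523 = 0.4144
E(R_Durant) = R_f + β × MRP = 4.8550% + 0.4144 × 3.7103% = 6.39%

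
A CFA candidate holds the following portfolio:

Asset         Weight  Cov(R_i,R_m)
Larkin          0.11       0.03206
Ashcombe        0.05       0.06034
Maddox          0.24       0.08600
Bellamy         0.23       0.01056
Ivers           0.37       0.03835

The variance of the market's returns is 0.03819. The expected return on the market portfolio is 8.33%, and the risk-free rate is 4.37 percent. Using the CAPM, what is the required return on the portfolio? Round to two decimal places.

β_Larkin = 0.03206 / 0.03819 = 0.8395
β_Ashcombe = 0.06034 / 0.03819 = 1.5800
β_Maddox = 0.08600 / 0.03819 = 2.2519
β_Bellamy = 0.01056 / 0.03819 = 0.2765
β_Ivers = 0.03835 / 0.03819 = 1.0042
β_P = Σ w_i β_i = 0.11×0.8395 + 0.05×1.5800 + 0.24×2.2519 + 0.23×0.2765 + 0.37×1.0042 = 1.1470
MRP = 8.33% − 4.37% = 3.96%
E(R_P) = R_f + β_P × MRP = 4.37% + 1.1470 × 3.96% = 8.91%

8.91%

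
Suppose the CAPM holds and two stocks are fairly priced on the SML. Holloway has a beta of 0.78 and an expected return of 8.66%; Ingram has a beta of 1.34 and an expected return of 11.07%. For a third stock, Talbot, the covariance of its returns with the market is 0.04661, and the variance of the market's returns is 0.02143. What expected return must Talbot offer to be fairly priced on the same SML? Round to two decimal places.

MRP = (11.07% − 8.66%) / (1.34 − 0.78) = 4.3036%
R_f = 8.66% − 0.78 × 4.3036% = 5.3032%
β_Talbot = Cov / Var(R_m) = 0.04661 / 0.02143 = 2.1750
E(R_Talbot) = R_f + β × MRP = 5.3032% + 2.1750 × 4.3036% = 14.66%

14.66%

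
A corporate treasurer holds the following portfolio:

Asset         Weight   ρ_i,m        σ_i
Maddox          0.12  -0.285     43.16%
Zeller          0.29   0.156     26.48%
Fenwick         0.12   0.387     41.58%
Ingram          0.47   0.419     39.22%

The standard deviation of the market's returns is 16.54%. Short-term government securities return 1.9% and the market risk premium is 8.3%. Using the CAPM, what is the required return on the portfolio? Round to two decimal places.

6.61%

β_Maddox = -0.285 × 43.16% / 16.54% = -0.7437
β_Zeller = 0.156 × 26.48% / 16.54% = 0.2498
β_Fenwick = 0.387 × 41.58% / 16.54% = 0.9729
β_Ingram = 0.419 × 39.22% / 16.54% = 0.9935
β_P = Σ w_i β_i = 0.12×-0.7437 + 0.29×0.2498 + 0.12×0.9729 + 0.47×0.9935 = 0.5669
E(R_P) = R_f + β_P × MRP = 1.9% + 0.5669 × 8.3% = 6.61%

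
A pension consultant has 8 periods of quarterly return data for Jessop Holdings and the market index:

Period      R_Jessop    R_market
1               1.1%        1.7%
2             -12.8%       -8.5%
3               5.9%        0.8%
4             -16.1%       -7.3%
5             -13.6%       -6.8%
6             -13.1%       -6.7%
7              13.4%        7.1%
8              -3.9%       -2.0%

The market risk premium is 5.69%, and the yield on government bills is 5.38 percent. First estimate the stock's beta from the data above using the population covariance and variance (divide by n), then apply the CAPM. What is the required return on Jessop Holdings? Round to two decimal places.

16.19%

Mean R_i = (1.1 − 12.8 + 5.9 − 16.1 − 13.6 − 13.1 + 13.4 − 3.9) / 8 = -4.8875%
Mean R_m = (1.7 − 8.5 + 0.8 − 7.3 − 6.8 − 6.7 + 7.1 − 2.0) / 8 = -2.7125%
Σ(R_i − R̄_i)(R_m − R̄_m) = 410.0513  ⇒  Cov = 410.0513 / 8 = 51.2564
Σ(R_m − R̄_m)² = 215.7488  ⇒  Var(R_m) = 215.7488 / 8 = 26.9686
β = Cov / Var(R_m) = 51.2564 / 26.9686 = 1.9006
E(R) = R_f + β × MRP = 5.38% + 1.9006 × 5.69% = 16.19%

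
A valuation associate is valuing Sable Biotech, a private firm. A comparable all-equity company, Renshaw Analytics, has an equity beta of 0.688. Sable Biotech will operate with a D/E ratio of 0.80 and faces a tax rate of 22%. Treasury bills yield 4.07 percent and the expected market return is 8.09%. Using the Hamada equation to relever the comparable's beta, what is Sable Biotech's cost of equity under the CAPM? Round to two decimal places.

8.56%

β_L = β_U × [1 + (1 − t)(D/E)] = 0.688 × [1 + (1 − 0.22) × 0.80]
    = 0.688 × [1 + 0.78 × 0.80] = 0.688 × 1.6240 = 1.1173
MRP = 8.09% − 4.07% = 4.02%
E(R) = R_f + β_L × MRP = 4.07% + 1.1173 × 4.02% = 8.56%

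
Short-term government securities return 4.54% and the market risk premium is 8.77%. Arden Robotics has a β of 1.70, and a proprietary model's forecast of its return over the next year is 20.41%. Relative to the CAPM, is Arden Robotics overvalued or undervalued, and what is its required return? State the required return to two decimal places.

Required return = R_f + β·MRP = 4.54% + 1.70 × 8.77% = 19.45%
Forecast 20.41% > required 19.45% → the stock plots above the SML → undervalued.

Undervalued; required return 19.45%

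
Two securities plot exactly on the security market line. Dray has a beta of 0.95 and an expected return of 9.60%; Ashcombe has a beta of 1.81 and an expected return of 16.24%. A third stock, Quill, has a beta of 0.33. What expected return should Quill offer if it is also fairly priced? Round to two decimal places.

4.81%

MRP (SML slope) = (16.24% − 9.60%) / (1.81 − 0.95) = 6.64% / 0.86 = 7.7209%
R_f (intercept) = 9.60% − 0.95 × 7.7209% = 2.2651%
E(R_Quill) = R_f + β × MRP = 2.2651% + 0.33 × 7.7209% = 4.81%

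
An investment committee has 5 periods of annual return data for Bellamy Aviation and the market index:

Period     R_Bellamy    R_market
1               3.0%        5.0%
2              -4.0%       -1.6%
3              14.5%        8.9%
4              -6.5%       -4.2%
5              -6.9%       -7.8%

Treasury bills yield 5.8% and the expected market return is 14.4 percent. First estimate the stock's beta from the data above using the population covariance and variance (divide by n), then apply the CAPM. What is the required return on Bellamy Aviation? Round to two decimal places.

16.55%

Mean R_i = (3.0 − 4.0 + 14.5 − 6.5 − 6.9) / 5 = 0.0200%
Mean R_m = (5.0 − 1.6 + 8.9 − 4.2 − 7.8) / 5 = 0.0600%
Σ(R_i − R̄_i)(R_m − R̄_m) = 231.5640  ⇒  Cov = 231.5640 / 5 = 46.3128
Σ(R_m − R̄_m)² = 185.2320  ⇒  Var(R_m) = 185.2320 / 5 = 37.0464
β = Cov / Var(R_m) = 46.3128 / 37.0464 = 1.2501
MRP = 14.4% − 5.8% = 8.60%
E(R) = R_f + β × MRP = 5.8% + 1.2501 × 8.6% = 16.55%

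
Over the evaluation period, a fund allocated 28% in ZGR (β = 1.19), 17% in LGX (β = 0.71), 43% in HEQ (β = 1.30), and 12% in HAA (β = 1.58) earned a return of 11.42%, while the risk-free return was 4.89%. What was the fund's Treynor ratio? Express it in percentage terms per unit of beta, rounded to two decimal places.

β_P = 0.28×1.19 + 0.17×0.71 + 0.43×1.30 + 0.12×1.58 = 1.2025
Treynor = (R_P − R_f) / β_P = (11.42% − 4.89%) / 1.2025 = 6.53% / 1.2025 = 5.43%

5.43%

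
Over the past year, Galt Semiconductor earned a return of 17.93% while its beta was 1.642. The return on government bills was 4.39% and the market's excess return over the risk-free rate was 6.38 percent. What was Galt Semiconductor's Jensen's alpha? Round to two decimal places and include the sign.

+3.06%

CAPM benchmark = R_f + β(R_m − R_f) = 4.39% + 1.642 × 6.38% = 14.86596%
α = actual − benchmark = 17.93% − 14.86596% = +3.06%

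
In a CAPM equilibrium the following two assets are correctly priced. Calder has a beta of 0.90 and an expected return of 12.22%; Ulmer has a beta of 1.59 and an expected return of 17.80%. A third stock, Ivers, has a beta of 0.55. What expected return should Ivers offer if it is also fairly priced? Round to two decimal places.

MRP (SML slope) = (17.80% − 12.22%) / (1.59 − 0.90) = 5.58% / 0.69 = 8.0870%
R_f (intercept) = 12.22% − 0.90 × 8.0870% = 4.9417%
E(R_Ivers) = R_f + β × MRP = 4.9417% + 0.55 × 8.0870% = 9.39%

9.39%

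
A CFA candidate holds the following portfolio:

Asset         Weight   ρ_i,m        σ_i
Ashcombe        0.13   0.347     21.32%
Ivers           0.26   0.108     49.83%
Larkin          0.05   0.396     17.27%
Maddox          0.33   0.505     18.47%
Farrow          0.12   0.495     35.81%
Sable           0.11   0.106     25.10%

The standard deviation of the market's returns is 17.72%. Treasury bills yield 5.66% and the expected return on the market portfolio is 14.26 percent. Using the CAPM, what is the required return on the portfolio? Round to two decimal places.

9.64%

β_Ashcombe = 0.347 × 21.32% / 17.72% = 0.4175
β_Ivers = 0.108 × 49.83% / 17.72% = 0.3037
β_Larkin = 0.396 × 17.27% / 17.72% = 0.3859
β_Maddox = 0.505 × 18.47% / 17.72% = 0.5264
β_Farrow = 0.495 × 35.81% / 17.72% = 1.0003
β_Sable = 0.106 × 25.10% / 17.72% = 0.1501
β_P = Σ w_i β_i = 0.13×0.4175 + 0.26×0.3037 + 0.05×0.3859 + 0.33×0.5264 + 0.12×1.0003 + 0.11×0.1501 = 0.4628
MRP = 14.26% − 5.66% = 8.60%
E(R_P) = R_f + β_P × MRP = 5.66% + 0.4628 × 8.60% = 9.64%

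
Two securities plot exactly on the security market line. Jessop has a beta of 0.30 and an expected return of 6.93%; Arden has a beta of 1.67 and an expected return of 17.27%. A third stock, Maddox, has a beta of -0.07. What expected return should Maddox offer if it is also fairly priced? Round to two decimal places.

MRP (SML slope) = (17.27% − 6.93%) / (1.67 − 0.30) = 10.34% / 1.37 = 7.5474%
R_f (intercept) = 6.93% − 0.30 × 7.5474% = 4.6658%
E(R_Maddox) = R_f + β × MRP = 4.6658% + -0.07 × 7.5474% = 4.14%

4.14%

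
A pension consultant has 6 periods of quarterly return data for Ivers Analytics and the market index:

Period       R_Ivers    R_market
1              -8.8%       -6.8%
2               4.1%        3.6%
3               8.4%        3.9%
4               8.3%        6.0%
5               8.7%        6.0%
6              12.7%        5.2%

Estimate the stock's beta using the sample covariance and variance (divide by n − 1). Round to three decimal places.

1.464

Mean R_i = (-8.8 + 4.1 + 8.4 + 8.3 + 8.7 + 12.7) / 6 = 5.5667%
Mean R_m = (-6.8 + 3.6 + 3.9 + 6.0 + 6.0 + 5.2) / 6 = 2.9833%
Σ(R_i − R̄_i)(R_m − R̄_m) = 175.7567  ⇒  Cov = 175.7567 / 5 = 35.1513
Σ(R_m − R̄_m)² = 120.0483  ⇒  Var(R_m) = 120.0483 / 5 = 24.0097
β = Cov / Var(R_m) = 35.1513 / 24.0097 = 1.4640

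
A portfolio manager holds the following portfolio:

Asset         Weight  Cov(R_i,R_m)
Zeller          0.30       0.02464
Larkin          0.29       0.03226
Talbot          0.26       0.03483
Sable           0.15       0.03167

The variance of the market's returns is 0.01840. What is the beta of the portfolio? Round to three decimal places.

1.661

β_Zeller = 0.02464 / 0.01840 = 1.3391
β_Larkin = 0.03226 / 0.01840 = 1.7533
β_Talbot = 0.03483 / 0.01840 = 1.8929
β_Sable = 0.03167 / 0.01840 = 1.7212
β_P = Σ w_i β_i = 0.30×1.3391 + 0.29×1.7533 + 0.26×1.8929 + 0.15×1.7212 = 1.6605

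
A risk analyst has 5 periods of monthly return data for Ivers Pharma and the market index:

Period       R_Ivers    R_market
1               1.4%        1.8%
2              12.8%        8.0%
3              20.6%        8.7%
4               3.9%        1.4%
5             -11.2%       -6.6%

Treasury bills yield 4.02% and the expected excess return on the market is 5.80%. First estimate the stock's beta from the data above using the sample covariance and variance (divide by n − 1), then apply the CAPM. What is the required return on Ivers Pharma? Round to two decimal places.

Mean R_i = (1.4 + 12.8 + 20.6 + 3.9 − 11.2) / 5 = 5.5000%
Mean R_m = (1.8 + 8.0 + 8.7 + 1.4 − 6.6) / 5 = 2.6600%
Σ(R_i − R̄_i)(R_m − R̄_m) = 290.3700  ⇒  Cov = 290.3700 / 4 = 72.5925
Σ(R_m − R̄_m)² = 153.0720  ⇒  Var(R_m) = 153.0720 / 4 = 38.2680
β = Cov / Var(R_m) = 72.5925 / 38.2680 = 1.8970
E(R) = R_f + β × MRP = 4.02% + 1.8970 × 5.80% = 15.02%

15.02%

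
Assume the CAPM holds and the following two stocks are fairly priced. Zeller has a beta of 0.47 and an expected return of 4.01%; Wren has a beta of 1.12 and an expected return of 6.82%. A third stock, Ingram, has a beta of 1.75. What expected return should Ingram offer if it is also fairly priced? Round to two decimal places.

MRP (SML slope) = (6.82% − 4.01%) / (1.12 − 0.47) = 2.81% / 0.65 = 4.3231%
R_f (intercept) = 4.01% − 0.47 × 4.3231% = 1.9781%
E(R_Ingram) = R_f + β × MRP = 1.9781% + 1.75 × 4.3231% = 9.54%

9.54%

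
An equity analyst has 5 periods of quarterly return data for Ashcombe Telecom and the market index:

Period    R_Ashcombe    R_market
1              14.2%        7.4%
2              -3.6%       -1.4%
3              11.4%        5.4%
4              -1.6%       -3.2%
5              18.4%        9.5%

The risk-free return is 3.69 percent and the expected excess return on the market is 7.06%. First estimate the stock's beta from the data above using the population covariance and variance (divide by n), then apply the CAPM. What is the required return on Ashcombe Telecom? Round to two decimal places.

Mean R_i = (14.2 − 3.6 + 11.4 − 1.6 + 18.4) / 5 = 7.7600%
Mean R_m = (7.4 − 1.4 + 5.4 − 3.2 + 9.5) / 5 = 3.5400%
Σ(R_i − R̄_i)(R_m − R̄_m) = 214.2480  ⇒  Cov = 214.2480 / 5 = 42.8496
Σ(R_m − R̄_m)² = 123.7120  ⇒  Var(R_m) = 123.7120 / 5 = 24.7424
β = Cov / Var(R_m) = 42.8496 / 24.7424 = 1.7318
E(R) = R_f + β × MRP = 3.69% + 1.7318 × 7.06% = 15.92%

15.92%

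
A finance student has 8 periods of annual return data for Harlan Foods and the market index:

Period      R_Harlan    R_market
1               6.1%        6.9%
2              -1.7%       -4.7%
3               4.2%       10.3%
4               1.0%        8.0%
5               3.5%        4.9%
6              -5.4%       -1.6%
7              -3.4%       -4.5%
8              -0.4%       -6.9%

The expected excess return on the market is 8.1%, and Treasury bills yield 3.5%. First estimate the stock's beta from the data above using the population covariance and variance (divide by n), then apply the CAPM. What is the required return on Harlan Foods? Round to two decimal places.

7.08%

Mean R_i = (6.1 − 1.7 + 4.2 + 1.0 + 3.5 − 5.4 − 3.4 − 0.4) / 8 = 0.4875%
Mean R_m = (6.9 − 4.7 + 10.3 + 8.0 + 4.9 − 1.6 − 4.5 − 6.9) / 8 = 1.5500%
Σ(R_i − R̄_i)(R_m − R̄_m) = 139.1450  ⇒  Cov = 139.1450 / 8 = 17.3931
Σ(R_m − R̄_m)² = 315.0000  ⇒  Var(R_m) = 315.0000 / 8 = 39.3750
β = Cov / Var(R_m) = 17.3931 / 39.3750 = 0.4417
E(R) = R_f + β × MRP = 3.5% + 0.4417 × 8.1% = 7.08%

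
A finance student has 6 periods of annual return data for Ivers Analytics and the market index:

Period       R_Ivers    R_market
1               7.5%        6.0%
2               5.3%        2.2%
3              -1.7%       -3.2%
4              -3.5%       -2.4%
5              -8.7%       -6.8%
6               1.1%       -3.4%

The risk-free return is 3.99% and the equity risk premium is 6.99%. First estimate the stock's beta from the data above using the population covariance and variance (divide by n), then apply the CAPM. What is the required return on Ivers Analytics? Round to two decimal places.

Mean R_i = (7.5 + 5.3 − 1.7 − 3.5 − 8.7 + 1.1) / 6 = 0.0000%
Mean R_m = (6.0 + 2.2 − 3.2 − 2.4 − 6.8 − 3.4) / 6 = -1.2667%
Σ(R_i − R̄_i)(R_m − R̄_m) = 125.9200  ⇒  Cov = 125.9200 / 6 = 20.9867
Σ(R_m − R̄_m)² = 105.0133  ⇒  Var(R_m) = 105.0133 / 6 = 17.5022
β = Cov / Var(R_m) = 20.9867 / 17.5022 = 1.1991
E(R) = R_f + β × MRP = 3.99% + 1.1991 × 6.99% = 12.37%

12.37%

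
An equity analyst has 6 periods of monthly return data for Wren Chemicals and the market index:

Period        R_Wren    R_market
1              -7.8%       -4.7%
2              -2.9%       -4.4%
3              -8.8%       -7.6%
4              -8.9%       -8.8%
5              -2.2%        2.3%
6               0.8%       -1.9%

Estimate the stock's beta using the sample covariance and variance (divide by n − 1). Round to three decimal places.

0.787

Mean R_i = (-7.8 − 2.9 − 8.8 − 8.9 − 2.2 + 0.8) / 6 = -4.9667%
Mean R_m = (-4.7 − 4.4 − 7.6 − 8.8 + 2.3 − 1.9) / 6 = -4.1833%
Σ(R_i − R̄_i)(R_m − R̄_m) = 63.3767  ⇒  Cov = 63.3767 / 5 = 12.6753
Σ(R_m − R̄_m)² = 80.5483  ⇒  Var(R_m) = 80.5483 / 5 = 16.1097
β = Cov / Var(R_m) = 12.6753 / 16.1097 = 0.7868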